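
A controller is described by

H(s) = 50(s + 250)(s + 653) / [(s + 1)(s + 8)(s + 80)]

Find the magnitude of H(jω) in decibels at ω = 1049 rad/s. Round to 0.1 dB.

-24.8 dB

At s = jω = j1049:
zero (s+250): 250 + j1049 → |·| = √(250²+1049²) = √1162901 ≈ 1078.4, ∠ = arctan(1049/250) ≈ 76.60°
zero (s+653): 653 + j1049 → |·| = √(653²+1049²) = √1526810 ≈ 1235.6, ∠ = arctan(1049/653) ≈ 58.10°
pole (s+1): 1 + j1049 → |·| = √(1²+1049²) = √1100402 ≈ 1049, ∠ = arctan(1049/1) ≈ 89.95°
pole (s+8): 8 + j1049 → |·| = √(8²+1049²) = √1100465 ≈ 1049, ∠ = arctan(1049/8) ≈ 89.56°
pole (s+80): 80 + j1049 → |·| = √(80²+1049²) = √1106801 ≈ 1052, ∠ = arctan(1049/80) ≈ 85.64°
|H| = 50 · 1.3325e+06 / 1.1576e+09 ≈ 0.057554
Gain = 20 log₁₀(0.057554) ≈ -24.80 dB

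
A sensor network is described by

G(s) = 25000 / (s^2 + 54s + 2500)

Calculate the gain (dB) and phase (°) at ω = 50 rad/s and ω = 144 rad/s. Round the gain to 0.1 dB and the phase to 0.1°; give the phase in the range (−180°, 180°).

ω = 50: 19.3 dB, -90.0°; ω = 144: 2.0 dB, -156.9°

At s = jω = j50:
quadratic: (j50)² + 54·j50 + 2500 = 0 + j2700 → |·| ≈ 2700, ∠ ≈ 90.00°
|G| = 25000 / 2700 ≈ 9.2593
Gain = 20 log₁₀(9.2593) ≈ 19.33 dB
∠G = 0.00° − 90.00° = -90.00°

At s = jω = j144:
quadratic: (j144)² + 54·j144 + 2500 = -18236 + j7776 → |·| ≈ 19825, ∠ ≈ 156.91°
|G| = 25000 / 19825 ≈ 1.261
Gain = 20 log₁₀(1.261) ≈ 2.01 dB
∠G = 0.00° − 156.91° = -156.91°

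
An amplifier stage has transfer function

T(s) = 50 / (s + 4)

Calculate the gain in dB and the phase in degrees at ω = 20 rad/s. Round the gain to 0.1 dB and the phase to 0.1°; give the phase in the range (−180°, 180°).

At s = jω = j20:
pole (s+4): 4 + j20 → |·| = √(4²+20²) = √416 ≈ 20.396, ∠ = arctan(20/4) ≈ 78.69°
|T| = 50 / 20.396 ≈ 2.4515
Gain = 20 log₁₀(2.4515) ≈ 7.79 dB
∠T = 0.00° − 78.69° = -78.69°

7.8 dB, -78.7°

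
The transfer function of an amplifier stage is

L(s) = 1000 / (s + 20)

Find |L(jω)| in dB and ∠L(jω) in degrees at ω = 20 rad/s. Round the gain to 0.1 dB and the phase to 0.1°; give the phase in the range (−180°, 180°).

At s = jω = j20:
pole (s+20): 20 + j20 → |·| = √(20²+20²) = √800 ≈ 28.284, ∠ = arctan(20/20) ≈ 45.00°
|L| = 1000 / 28.284 ≈ 35.356
Gain = 20 log₁₀(35.356) ≈ 30.97 dB
∠L = 0.00° − 45.00° = -45.00°

31.0 dB, -45.0°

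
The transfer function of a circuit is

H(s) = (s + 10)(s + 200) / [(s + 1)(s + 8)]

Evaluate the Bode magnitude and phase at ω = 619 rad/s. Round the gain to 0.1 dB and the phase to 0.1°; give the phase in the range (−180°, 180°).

0.4 dB, -18.0°

At s = jω = j619:
zero (s+10): 10 + j619 → |·| = √(10²+619²) = √383261 ≈ 619.08, ∠ = arctan(619/10) ≈ 89.07°
zero (s+200): 200 + j619 → |·| = √(200²+619²) = √423161 ≈ 650.51, ∠ = arctan(619/200) ≈ 72.09°
pole (s+1): 1 + j619 → |·| = √(1²+619²) = √383162 ≈ 619, ∠ = arctan(619/1) ≈ 89.91°
pole (s+8): 8 + j619 → |·| = √(8²+619²) = √383225 ≈ 619.05, ∠ = arctan(619/8) ≈ 89.26°
|H| = 1 · 4.0272e+05 / 3.8319e+05 ≈ 1.051
Gain = 20 log₁₀(1.051) ≈ 0.43 dB
∠H = 161.16° − 179.17° = -18.01°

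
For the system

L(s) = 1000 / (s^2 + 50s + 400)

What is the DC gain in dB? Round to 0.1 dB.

L(0) = 1000 / 400 = 2.5
20 log₁₀(2.5) ≈ 7.96 dB

8.0 dB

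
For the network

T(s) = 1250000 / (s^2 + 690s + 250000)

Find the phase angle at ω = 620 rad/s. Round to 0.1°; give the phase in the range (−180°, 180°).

At s = jω = j620:
quadratic: (j620)² + 690·j620 + 250000 = -134400 + j427800 → |·| ≈ 4.4842e+05, ∠ ≈ 107.44°
∠T = 0.00° − 107.44° = -107.44°

-107.4°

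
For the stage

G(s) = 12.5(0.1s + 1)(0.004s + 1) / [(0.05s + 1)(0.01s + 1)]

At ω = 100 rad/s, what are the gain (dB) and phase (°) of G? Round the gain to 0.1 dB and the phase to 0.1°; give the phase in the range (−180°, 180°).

At ω = 100 rad/s:
zero (1 + j100·0.1) = 1 + j10 → |·| ≈ 10.05, ∠ ≈ 84.29°
zero (1 + j100·0.004) = 1 + j0.4 → |·| ≈ 1.077, ∠ ≈ 21.80°
pole (1 + j100·0.05) = 1 + j5 → |·| ≈ 5.099, ∠ ≈ 78.69°
pole (1 + j100·0.01) = 1 + j1 → |·| ≈ 1.4142, ∠ ≈ 45.00°
|G| = 12.5 · 10.05 · 1.077 / (5.099 · 1.4142) ≈ 18.763
Gain = 20 log₁₀(18.763) ≈ 25.47 dB
∠G = (84.29° + 21.80°) − (78.69° + 45.00°) = -17.60°

25.5 dB, -17.6°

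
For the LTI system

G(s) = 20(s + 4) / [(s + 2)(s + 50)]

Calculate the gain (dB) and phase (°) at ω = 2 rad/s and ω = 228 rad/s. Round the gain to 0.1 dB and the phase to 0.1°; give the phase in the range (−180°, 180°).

ω = 2: -4.0 dB, -20.7°; ω = 228: -21.3 dB, -78.1°

At s = jω = j2:
zero (s+4): 4 + j2 → |·| = √(4²+2²) = √20 ≈ 4.4721, ∠ = arctan(2/4) ≈ 26.57°
pole (s+2): 2 + j2 → |·| = √(2²+2²) = √8 ≈ 2.8284, ∠ = arctan(2/2) ≈ 45.00°
pole (s+50): 50 + j2 → |·| = √(50²+2²) = √2504 ≈ 50.04, ∠ = arctan(2/50) ≈ 2.29°
|G| = 20 · 4.4721 / 141.53 ≈ 0.63196
Gain = 20 log₁₀(0.63196) ≈ -3.99 dB
∠G = 26.57° − 47.29° = -20.72°

At s = jω = j228:
zero (s+4): 4 + j228 → |·| = √(4²+228²) = √52000 ≈ 228.04, ∠ = arctan(228/4) ≈ 88.99°
pole (s+2): 2 + j228 → |·| = √(2²+228²) = √51988 ≈ 228.01, ∠ = arctan(228/2) ≈ 89.50°
pole (s+50): 50 + j228 → |·| = √(50²+228²) = √54484 ≈ 233.42, ∠ = arctan(228/50) ≈ 77.63°
|G| = 20 · 228.04 / 53222 ≈ 0.085694
Gain = 20 log₁₀(0.085694) ≈ -21.34 dB
∠G = 88.99° − 167.13° = -78.14°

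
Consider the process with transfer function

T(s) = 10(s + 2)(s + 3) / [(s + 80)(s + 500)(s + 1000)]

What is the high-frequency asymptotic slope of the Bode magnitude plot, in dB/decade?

-20 dB/decade

Each pole contributes −20 dB/decade at high frequency; each zero contributes +20 dB/decade.
Net: 2 zero(s) − 3 pole(s) → -20 dB/decade.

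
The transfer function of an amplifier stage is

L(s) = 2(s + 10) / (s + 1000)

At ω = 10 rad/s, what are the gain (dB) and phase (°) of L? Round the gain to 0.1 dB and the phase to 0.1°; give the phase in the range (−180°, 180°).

-31.0 dB, 44.4°

At s = jω = j10:
zero (s+10): 10 + j10 → |·| = √(10²+10²) = √200 ≈ 14.142, ∠ = arctan(10/10) ≈ 45.00°
pole (s+1000): 1000 + j10 → |·| = √(1000²+10²) = √1000100 ≈ 1000, ∠ = arctan(10/1000) ≈ 0.57°
|L| = 2 · 14.142 / 1000 ≈ 0.028284
Gain = 20 log₁₀(0.028284) ≈ -30.97 dB
∠L = 45.00° − 0.57° = 44.43°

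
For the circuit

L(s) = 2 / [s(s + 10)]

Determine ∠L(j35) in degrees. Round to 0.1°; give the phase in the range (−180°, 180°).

At s = jω = j35:
pole (s+10): 10 + j35 → |·| = √(10²+35²) = √1325 ≈ 36.401, ∠ = arctan(35/10) ≈ 74.05°
pole at origin: |s| = 35, ∠ = 90.00° (in denominator)
∠L = 0.00° − 164.05° = -164.05°

-164.1°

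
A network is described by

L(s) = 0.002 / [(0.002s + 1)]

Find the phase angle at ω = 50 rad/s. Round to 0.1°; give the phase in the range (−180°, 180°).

-5.7°

At ω = 50 rad/s:
pole (1 + j50·0.002) = 1 + j0.1 → |·| ≈ 1.005, ∠ ≈ 5.71°
∠L = (0°) − (5.71°) = -5.71°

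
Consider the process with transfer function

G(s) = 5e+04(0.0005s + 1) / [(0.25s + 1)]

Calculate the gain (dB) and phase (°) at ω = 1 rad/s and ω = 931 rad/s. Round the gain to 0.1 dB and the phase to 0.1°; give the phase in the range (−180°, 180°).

ω = 1: 93.7 dB, -14.0°; ω = 931: 47.5 dB, -64.8°

At ω = 1 rad/s:
zero (1 + j1·0.0005) = 1 + j0.0005 → |·| ≈ 1, ∠ ≈ 0.03°
pole (1 + j1·0.25) = 1 + j0.25 → |·| ≈ 1.0308, ∠ ≈ 14.04°
|G| = 5e+04 · 1 / (1.0308) ≈ 48506
Gain = 20 log₁₀(48506) ≈ 93.72 dB
∠G = (0.03°) − (14.04°) = -14.01°

At ω = 931 rad/s:
zero (1 + j931·0.0005) = 1 + j0.4655 → |·| ≈ 1.103, ∠ ≈ 24.96°
pole (1 + j931·0.25) = 1 + j232.75 → |·| ≈ 232.75, ∠ ≈ 89.75°
|G| = 5e+04 · 1.103 / (232.75) ≈ 236.95
Gain = 20 log₁₀(236.95) ≈ 47.49 dB
∠G = (24.96°) − (89.75°) = -64.79°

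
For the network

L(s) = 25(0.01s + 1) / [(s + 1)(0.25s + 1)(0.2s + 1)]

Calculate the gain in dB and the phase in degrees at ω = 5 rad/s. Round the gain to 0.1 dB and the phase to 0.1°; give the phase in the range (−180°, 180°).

6.7 dB, -172.2°

At ω = 5 rad/s:
zero (1 + j5·0.01) = 1 + j0.05 → |·| ≈ 1.0012, ∠ ≈ 2.86°
pole (1 + j5·1) = 1 + j5 → |·| ≈ 5.099, ∠ ≈ 78.69°
pole (1 + j5·0.25) = 1 + j1.25 → |·| ≈ 1.6008, ∠ ≈ 51.34°
pole (1 + j5·0.2) = 1 + j1 → |·| ≈ 1.4142, ∠ ≈ 45.00°
|L| = 25 · 1.0012 / (5.099 · 1.6008 · 1.4142) ≈ 2.1683
Gain = 20 log₁₀(2.1683) ≈ 6.72 dB
∠L = (2.86°) − (78.69° + 51.34° + 45.00°) = -172.17°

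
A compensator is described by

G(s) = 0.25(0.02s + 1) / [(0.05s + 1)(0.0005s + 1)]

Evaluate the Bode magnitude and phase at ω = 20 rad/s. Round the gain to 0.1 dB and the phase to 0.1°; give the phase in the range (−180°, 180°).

At ω = 20 rad/s:
zero (1 + j20·0.02) = 1 + j0.4 → |·| ≈ 1.077, ∠ ≈ 21.80°
pole (1 + j20·0.05) = 1 + j1 → |·| ≈ 1.4142, ∠ ≈ 45.00°
pole (1 + j20·0.0005) = 1 + j0.01 → |·| ≈ 1, ∠ ≈ 0.57°
|G| = 0.25 · 1.077 / (1.4142 · 1) ≈ 0.19039
Gain = 20 log₁₀(0.19039) ≈ -14.41 dB
∠G = (21.80°) − (45.00° + 0.57°) = -23.77°

-14.4 dB, -23.8°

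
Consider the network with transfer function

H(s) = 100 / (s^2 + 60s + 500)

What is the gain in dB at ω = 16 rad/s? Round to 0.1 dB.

Substitute s = j16:
Numerator: 100 = 100 + j0
Denominator: (j16)^2 + 60(j16) + 500 = 244 + j960
|N| = √(100² + 0²) ≈ 100, ∠N ≈ 0.00°
|D| = √(244² + 960²) ≈ 990.52, ∠D ≈ 75.74°
|H| = 100 / 990.52 ≈ 0.10096
Gain = 20 log₁₀(0.10096) ≈ -19.92 dB

-19.9 dB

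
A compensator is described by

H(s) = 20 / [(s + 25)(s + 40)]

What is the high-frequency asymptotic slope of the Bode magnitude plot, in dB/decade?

Each pole contributes −20 dB/decade at high frequency; each zero contributes +20 dB/decade.
Net: 0 zero(s) − 2 pole(s) → -40 dB/decade.

-40 dB/decade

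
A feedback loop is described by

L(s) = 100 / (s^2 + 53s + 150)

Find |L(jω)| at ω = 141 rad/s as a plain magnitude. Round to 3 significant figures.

Substitute s = j141:
Numerator: 100 = 100 + j0
Denominator: (j141)^2 + 53(j141) + 150 = -19731 + j7473
|N| = √(100² + 0²) ≈ 100, ∠N ≈ 0.00°
|D| = √(19731² + 7473²) ≈ 21099, ∠D ≈ 159.26°
|L| = 100 / 21099 ≈ 0.0047396

0.00474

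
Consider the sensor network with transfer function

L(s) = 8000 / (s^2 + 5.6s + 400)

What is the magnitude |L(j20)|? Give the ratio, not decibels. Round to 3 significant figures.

71.4

At s = jω = j20:
quadratic: (j20)² + 5.6·j20 + 400 = 0 + j112 → |·| ≈ 112, ∠ ≈ 90.00°
|L| = 8000 / 112 ≈ 71.429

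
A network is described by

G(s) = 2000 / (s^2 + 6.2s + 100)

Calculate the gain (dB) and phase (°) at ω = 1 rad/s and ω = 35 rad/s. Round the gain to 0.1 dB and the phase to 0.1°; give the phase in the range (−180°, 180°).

At s = jω = j1:
quadratic: (j1)² + 6.2·j1 + 100 = 99 + j6.2 → |·| ≈ 99.194, ∠ ≈ 3.58°
|G| = 2000 / 99.194 ≈ 20.163
Gain = 20 log₁₀(20.163) ≈ 26.09 dB
∠G = 0.00° − 3.58° = -3.58°

At s = jω = j35:
quadratic: (j35)² + 6.2·j35 + 100 = -1125 + j217 → |·| ≈ 1145.7, ∠ ≈ 169.08°
|G| = 2000 / 1145.7 ≈ 1.7457
Gain = 20 log₁₀(1.7457) ≈ 4.84 dB
∠G = 0.00° − 169.08° = -169.08°

ω = 1: 26.1 dB, -3.6°; ω = 35: 4.8 dB, -169.1°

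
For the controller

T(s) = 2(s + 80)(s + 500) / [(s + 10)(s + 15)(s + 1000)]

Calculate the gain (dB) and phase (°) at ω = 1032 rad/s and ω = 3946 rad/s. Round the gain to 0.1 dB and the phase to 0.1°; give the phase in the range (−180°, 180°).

ω = 1032: -56.2 dB, -74.8°; ω = 3946: -66.1 dB, -83.8°

At s = jω = j1032:
zero (s+80): 80 + j1032 → |·| = √(80²+1032²) = √1071424 ≈ 1035.1, ∠ = arctan(1032/80) ≈ 85.57°
zero (s+500): 500 + j1032 → |·| = √(500²+1032²) = √1315024 ≈ 1146.7, ∠ = arctan(1032/500) ≈ 64.15°
pole (s+10): 10 + j1032 → |·| = √(10²+1032²) = √1065124 ≈ 1032, ∠ = arctan(1032/10) ≈ 89.44°
pole (s+15): 15 + j1032 → |·| = √(15²+1032²) = √1065249 ≈ 1032.1, ∠ = arctan(1032/15) ≈ 89.17°
pole (s+1000): 1000 + j1032 → |·| = √(1000²+1032²) = √2065024 ≈ 1437, ∠ = arctan(1032/1000) ≈ 45.90°
|T| = 2 · 1.1869e+06 / 1.5306e+09 ≈ 0.0015509
Gain = 20 log₁₀(0.0015509) ≈ -56.19 dB
∠T = 149.72° − 224.51° = -74.79°

At s = jω = j3946:
zero (s+80): 80 + j3946 → |·| = √(80²+3946²) = √15577316 ≈ 3946.8, ∠ = arctan(3946/80) ≈ 88.84°
zero (s+500): 500 + j3946 → |·| = √(500²+3946²) = √15820916 ≈ 3977.6, ∠ = arctan(3946/500) ≈ 82.78°
pole (s+10): 10 + j3946 → |·| = √(10²+3946²) = √15571016 ≈ 3946, ∠ = arctan(3946/10) ≈ 89.85°
pole (s+15): 15 + j3946 → |·| = √(15²+3946²) = √15571141 ≈ 3946, ∠ = arctan(3946/15) ≈ 89.78°
pole (s+1000): 1000 + j3946 → |·| = √(1000²+3946²) = √16570916 ≈ 4070.7, ∠ = arctan(3946/1000) ≈ 75.78°
|T| = 2 · 1.5699e+07 / 6.3385e+10 ≈ 0.00049535
Gain = 20 log₁₀(0.00049535) ≈ -66.10 dB
∠T = 171.62° − 255.41° = -83.79°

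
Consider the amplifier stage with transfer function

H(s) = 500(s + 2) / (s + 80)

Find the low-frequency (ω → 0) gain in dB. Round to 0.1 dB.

21.9 dB

H(0) = 500·2 / (80) = 12.5
20 log₁₀(12.5) ≈ 21.94 dB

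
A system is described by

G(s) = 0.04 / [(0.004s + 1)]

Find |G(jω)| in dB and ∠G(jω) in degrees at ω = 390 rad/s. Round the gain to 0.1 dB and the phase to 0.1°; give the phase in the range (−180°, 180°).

-33.3 dB, -57.3°

At ω = 390 rad/s:
pole (1 + j390·0.004) = 1 + j1.56 → |·| ≈ 1.853, ∠ ≈ 57.34°
|G| = 0.04 · 1 / (1.853) ≈ 0.021587
Gain = 20 log₁₀(0.021587) ≈ -33.32 dB
∠G = (0°) − (57.34°) = -57.34°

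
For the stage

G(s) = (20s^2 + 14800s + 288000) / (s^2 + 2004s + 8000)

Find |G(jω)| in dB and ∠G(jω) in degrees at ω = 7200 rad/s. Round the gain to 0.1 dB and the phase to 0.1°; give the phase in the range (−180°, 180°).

Substitute s = j7200:
Numerator: 20(j7200)^2 + 14800(j7200) + 288000 = -1036512000 + j106560000
Denominator: (j7200)^2 + 2004(j7200) + 8000 = -51832000 + j14428800
|N| = √(1036512000² + 106560000²) ≈ 1.042e+09, ∠N ≈ 174.13°
|D| = √(51832000² + 14428800²) ≈ 5.3803e+07, ∠D ≈ 164.44°
|G| = 1.042e+09 / 5.3803e+07 ≈ 19.367
Gain = 20 log₁₀(19.367) ≈ 25.74 dB
∠G = 174.13° − 164.44° = 9.69°

25.7 dB, 9.7°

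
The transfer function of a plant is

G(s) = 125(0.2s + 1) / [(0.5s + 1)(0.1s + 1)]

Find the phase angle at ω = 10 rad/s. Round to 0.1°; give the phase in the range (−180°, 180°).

-60.3°

At ω = 10 rad/s:
zero (1 + j10·0.2) = 1 + j2 → |·| ≈ 2.2361, ∠ ≈ 63.43°
pole (1 + j10·0.5) = 1 + j5 → |·| ≈ 5.099, ∠ ≈ 78.69°
pole (1 + j10·0.1) = 1 + j1 → |·| ≈ 1.4142, ∠ ≈ 45.00°
∠G = (63.43°) − (78.69° + 45.00°) = -60.26°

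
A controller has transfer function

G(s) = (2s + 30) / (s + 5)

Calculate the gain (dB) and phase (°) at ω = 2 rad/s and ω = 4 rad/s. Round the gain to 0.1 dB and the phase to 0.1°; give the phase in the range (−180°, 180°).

Substitute s = j2:
Numerator: 2(j2) + 30 = 30 + j4
Denominator: (j2) + 5 = 5 + j2
|N| = √(30² + 4²) ≈ 30.265, ∠N ≈ 7.59°
|D| = √(5² + 2²) ≈ 5.3852, ∠D ≈ 21.80°
|G| = 30.265 / 5.3852 ≈ 5.62
Gain = 20 log₁₀(5.62) ≈ 14.99 dB
∠G = 7.59° − 21.80° = -14.21°

Substitute s = j4:
Numerator: 2(j4) + 30 = 30 + j8
Denominator: (j4) + 5 = 5 + j4
|N| = √(30² + 8²) ≈ 31.048, ∠N ≈ 14.93°
|D| = √(5² + 4²) ≈ 6.4031, ∠D ≈ 38.66°
|G| = 31.048 / 6.4031 ≈ 4.8489
Gain = 20 log₁₀(4.8489) ≈ 13.71 dB
∠G = 14.93° − 38.66° = -23.73°

ω = 2: 15.0 dB, -14.2°; ω = 4: 13.7 dB, -23.7°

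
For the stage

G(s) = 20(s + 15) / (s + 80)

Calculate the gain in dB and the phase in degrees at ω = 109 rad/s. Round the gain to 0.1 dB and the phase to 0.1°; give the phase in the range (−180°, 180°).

At s = jω = j109:
zero (s+15): 15 + j109 → |·| = √(15²+109²) = √12106 ≈ 110.03, ∠ = arctan(109/15) ≈ 82.16°
pole (s+80): 80 + j109 → |·| = √(80²+109²) = √18281 ≈ 135.21, ∠ = arctan(109/80) ≈ 53.72°
|G| = 20 · 110.03 / 135.21 ≈ 16.275
Gain = 20 log₁₀(16.275) ≈ 24.23 dB
∠G = 82.16° − 53.72° = 28.44°

24.2 dB, 28.4°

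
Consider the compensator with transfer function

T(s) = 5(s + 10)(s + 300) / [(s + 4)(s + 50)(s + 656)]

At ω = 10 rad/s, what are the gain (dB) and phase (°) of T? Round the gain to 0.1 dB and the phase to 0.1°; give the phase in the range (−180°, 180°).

-24.6 dB, -33.5°

At s = jω = j10:
zero (s+10): 10 + j10 → |·| = √(10²+10²) = √200 ≈ 14.142, ∠ = arctan(10/10) ≈ 45.00°
zero (s+300): 300 + j10 → |·| = √(300²+10²) = √90100 ≈ 300.17, ∠ = arctan(10/300) ≈ 1.91°
pole (s+4): 4 + j10 → |·| = √(4²+10²) = √116 ≈ 10.77, ∠ = arctan(10/4) ≈ 68.20°
pole (s+50): 50 + j10 → |·| = √(50²+10²) = √2600 ≈ 50.99, ∠ = arctan(10/50) ≈ 11.31°
pole (s+656): 656 + j10 → |·| = √(656²+10²) = √430436 ≈ 656.08, ∠ = arctan(10/656) ≈ 0.87°
|T| = 5 · 4245 / 3.6029e+05 ≈ 0.058911
Gain = 20 log₁₀(0.058911) ≈ -24.60 dB
∠T = 46.91° − 80.38° = -33.47°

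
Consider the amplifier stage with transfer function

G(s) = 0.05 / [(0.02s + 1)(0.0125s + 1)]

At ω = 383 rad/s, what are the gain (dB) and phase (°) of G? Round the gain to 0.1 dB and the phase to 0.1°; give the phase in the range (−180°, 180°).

At ω = 383 rad/s:
pole (1 + j383·0.02) = 1 + j7.66 → |·| ≈ 7.725, ∠ ≈ 82.56°
pole (1 + j383·0.0125) = 1 + j4.7875 → |·| ≈ 4.8908, ∠ ≈ 78.20°
|G| = 0.05 · 1 / (7.725 · 4.8908) ≈ 0.0013234
Gain = 20 log₁₀(0.0013234) ≈ -57.57 dB
∠G = (0°) − (82.56° + 78.20°) = -160.76°

-57.6 dB, -160.8°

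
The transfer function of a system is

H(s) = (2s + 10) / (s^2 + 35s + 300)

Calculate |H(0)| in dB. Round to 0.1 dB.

H(0) = 10 / 300 ≈ 0.033333
20 log₁₀(0.033333) ≈ -29.54 dB

-29.5 dB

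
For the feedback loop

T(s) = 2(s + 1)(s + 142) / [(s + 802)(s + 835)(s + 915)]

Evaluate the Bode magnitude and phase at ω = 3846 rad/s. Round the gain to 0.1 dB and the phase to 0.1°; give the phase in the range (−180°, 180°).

-66.3 dB, -54.7°

At s = jω = j3846:
zero (s+1): 1 + j3846 → |·| = √(1²+3846²) = √14791717 ≈ 3846, ∠ = arctan(3846/1) ≈ 89.99°
zero (s+142): 142 + j3846 → |·| = √(142²+3846²) = √14811880 ≈ 3848.6, ∠ = arctan(3846/142) ≈ 87.89°
pole (s+802): 802 + j3846 → |·| = √(802²+3846²) = √15434920 ≈ 3928.7, ∠ = arctan(3846/802) ≈ 78.22°
pole (s+835): 835 + j3846 → |·| = √(835²+3846²) = √15488941 ≈ 3935.6, ∠ = arctan(3846/835) ≈ 77.75°
pole (s+915): 915 + j3846 → |·| = √(915²+3846²) = √15628941 ≈ 3953.3, ∠ = arctan(3846/915) ≈ 76.62°
|T| = 2 · 1.4802e+07 / 6.1125e+10 ≈ 0.00048432
Gain = 20 log₁₀(0.00048432) ≈ -66.30 dB
∠T = 177.88° − 232.59° = -54.71°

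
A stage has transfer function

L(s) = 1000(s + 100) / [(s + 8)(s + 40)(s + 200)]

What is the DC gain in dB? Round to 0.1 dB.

3.9 dB

L(0) = 1000·100 / (8·40·200) = 1.5625
20 log₁₀(1.5625) ≈ 3.88 dB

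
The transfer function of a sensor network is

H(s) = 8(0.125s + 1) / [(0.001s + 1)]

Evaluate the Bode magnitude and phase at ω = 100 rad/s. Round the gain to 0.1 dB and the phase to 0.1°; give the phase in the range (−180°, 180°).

40.0 dB, 79.7°

At ω = 100 rad/s:
zero (1 + j100·0.125) = 1 + j12.5 → |·| ≈ 12.54, ∠ ≈ 85.43°
pole (1 + j100·0.001) = 1 + j0.1 → |·| ≈ 1.005, ∠ ≈ 5.71°
|H| = 8 · 12.54 / (1.005) ≈ 99.821
Gain = 20 log₁₀(99.821) ≈ 39.98 dB
∠H = (85.43°) − (5.71°) = 79.72°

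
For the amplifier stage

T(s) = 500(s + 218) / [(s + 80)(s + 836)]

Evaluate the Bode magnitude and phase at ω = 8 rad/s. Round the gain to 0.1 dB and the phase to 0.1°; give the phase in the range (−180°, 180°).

4.2 dB, -4.2°

At s = jω = j8:
zero (s+218): 218 + j8 → |·| = √(218²+8²) = √47588 ≈ 218.15, ∠ = arctan(8/218) ≈ 2.10°
pole (s+80): 80 + j8 → |·| = √(80²+8²) = √6464 ≈ 80.399, ∠ = arctan(8/80) ≈ 5.71°
pole (s+836): 836 + j8 → |·| = √(836²+8²) = √698960 ≈ 836.04, ∠ = arctan(8/836) ≈ 0.55°
|T| = 500 · 218.15 / 67217 ≈ 1.6227
Gain = 20 log₁₀(1.6227) ≈ 4.20 dB
∠T = 2.10° − 6.26° = -4.16°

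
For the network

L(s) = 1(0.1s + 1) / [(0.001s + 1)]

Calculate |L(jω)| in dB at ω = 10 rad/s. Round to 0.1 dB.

3.0 dB

At ω = 10 rad/s:
zero (1 + j10·0.1) = 1 + j1 → |·| ≈ 1.4142, ∠ ≈ 45.00°
pole (1 + j10·0.001) = 1 + j0.01 → |·| ≈ 1, ∠ ≈ 0.57°
|L| = 1 · 1.4142 / (1) ≈ 1.4142
Gain = 20 log₁₀(1.4142) ≈ 3.01 dB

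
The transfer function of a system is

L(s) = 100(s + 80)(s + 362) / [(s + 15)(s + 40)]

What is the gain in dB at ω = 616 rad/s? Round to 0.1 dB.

At s = jω = j616:
zero (s+80): 80 + j616 → |·| = √(80²+616²) = √385856 ≈ 621.17, ∠ = arctan(616/80) ≈ 82.60°
zero (s+362): 362 + j616 → |·| = √(362²+616²) = √510500 ≈ 714.49, ∠ = arctan(616/362) ≈ 59.56°
pole (s+15): 15 + j616 → |·| = √(15²+616²) = √379681 ≈ 616.18, ∠ = arctan(616/15) ≈ 88.61°
pole (s+40): 40 + j616 → |·| = √(40²+616²) = √381056 ≈ 617.3, ∠ = arctan(616/40) ≈ 86.28°
|L| = 100 · 4.4382e+05 / 3.8037e+05 ≈ 116.68
Gain = 20 log₁₀(116.68) ≈ 41.34 dB

41.3 dB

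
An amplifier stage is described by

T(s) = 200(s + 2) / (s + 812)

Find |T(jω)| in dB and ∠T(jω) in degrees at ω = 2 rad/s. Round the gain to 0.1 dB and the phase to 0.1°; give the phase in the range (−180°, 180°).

-3.1 dB, 44.9°

At s = jω = j2:
zero (s+2): 2 + j2 → |·| = √(2²+2²) = √8 ≈ 2.8284, ∠ = arctan(2/2) ≈ 45.00°
pole (s+812): 812 + j2 → |·| = √(812²+2²) = √659348 ≈ 812, ∠ = arctan(2/812) ≈ 0.14°
|T| = 200 · 2.8284 / 812 ≈ 0.69665
Gain = 20 log₁₀(0.69665) ≈ -3.14 dB
∠T = 45.00° − 0.14° = 44.86°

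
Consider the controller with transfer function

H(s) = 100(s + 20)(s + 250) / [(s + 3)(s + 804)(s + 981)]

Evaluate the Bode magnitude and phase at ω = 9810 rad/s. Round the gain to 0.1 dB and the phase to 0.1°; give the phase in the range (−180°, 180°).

At s = jω = j9810:
zero (s+20): 20 + j9810 → |·| = √(20²+9810²) = √96236500 ≈ 9810, ∠ = arctan(9810/20) ≈ 89.88°
zero (s+250): 250 + j9810 → |·| = √(250²+9810²) = √96298600 ≈ 9813.2, ∠ = arctan(9810/250) ≈ 88.54°
pole (s+3): 3 + j9810 → |·| = √(3²+9810²) = √96236109 ≈ 9810, ∠ = arctan(9810/3) ≈ 89.98°
pole (s+804): 804 + j9810 → |·| = √(804²+9810²) = √96882516 ≈ 9842.9, ∠ = arctan(9810/804) ≈ 85.31°
pole (s+981): 981 + j9810 → |·| = √(981²+9810²) = √97198461 ≈ 9858.9, ∠ = arctan(9810/981) ≈ 84.29°
|H| = 100 · 9.6267e+07 / 9.5196e+11 ≈ 0.010113
Gain = 20 log₁₀(0.010113) ≈ -39.90 dB
∠H = 178.42° − 259.58° = -81.16°

-39.9 dB, -81.2°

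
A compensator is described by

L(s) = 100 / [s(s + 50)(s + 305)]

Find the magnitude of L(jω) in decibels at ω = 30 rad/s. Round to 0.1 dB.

At s = jω = j30:
pole (s+50): 50 + j30 → |·| = √(50²+30²) = √3400 ≈ 58.31, ∠ = arctan(30/50) ≈ 30.96°
pole (s+305): 305 + j30 → |·| = √(305²+30²) = √93925 ≈ 306.47, ∠ = arctan(30/305) ≈ 5.62°
pole at origin: |s| = 30, ∠ = 90.00° (in denominator)
|L| = 100 / 5.3611e+05 ≈ 0.00018653
Gain = 20 log₁₀(0.00018653) ≈ -74.59 dB

-74.6 dB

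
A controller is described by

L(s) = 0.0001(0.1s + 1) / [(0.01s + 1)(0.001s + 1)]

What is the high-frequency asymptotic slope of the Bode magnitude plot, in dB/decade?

-20 dB/decade

Each pole contributes −20 dB/decade at high frequency; each zero contributes +20 dB/decade.
Net: 1 zero(s) − 2 pole(s) → -20 dB/decade.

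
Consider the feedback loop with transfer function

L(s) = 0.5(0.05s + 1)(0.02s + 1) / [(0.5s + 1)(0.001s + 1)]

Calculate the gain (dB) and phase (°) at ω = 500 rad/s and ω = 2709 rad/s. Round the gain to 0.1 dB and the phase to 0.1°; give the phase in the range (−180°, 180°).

At ω = 500 rad/s:
zero (1 + j500·0.05) = 1 + j25 → |·| ≈ 25.02, ∠ ≈ 87.71°
zero (1 + j500·0.02) = 1 + j10 → |·| ≈ 10.05, ∠ ≈ 84.29°
pole (1 + j500·0.5) = 1 + j250 → |·| ≈ 250, ∠ ≈ 89.77°
pole (1 + j500·0.001) = 1 + j0.5 → |·| ≈ 1.118, ∠ ≈ 26.57°
|L| = 0.5 · 25.02 · 10.05 / (250 · 1.118) ≈ 0.44982
Gain = 20 log₁₀(0.44982) ≈ -6.94 dB
∠L = (87.71° + 84.29°) − (89.77° + 26.57°) = 55.66°

At ω = 2709 rad/s:
zero (1 + j2709·0.05) = 1 + j135.45 → |·| ≈ 135.45, ∠ ≈ 89.58°
zero (1 + j2709·0.02) = 1 + j54.18 → |·| ≈ 54.189, ∠ ≈ 88.94°
pole (1 + j2709·0.5) = 1 + j1354.5 → |·| ≈ 1354.5, ∠ ≈ 89.96°
pole (1 + j2709·0.001) = 1 + j2.709 → |·| ≈ 2.8877, ∠ ≈ 69.74°
|L| = 0.5 · 135.45 · 54.189 / (1354.5 · 2.8877) ≈ 0.93827
Gain = 20 log₁₀(0.93827) ≈ -0.55 dB
∠L = (89.58° + 88.94°) − (89.96° + 69.74°) = 18.82°

ω = 500: -6.9 dB, 55.7°; ω = 2709: -0.6 dB, 18.8°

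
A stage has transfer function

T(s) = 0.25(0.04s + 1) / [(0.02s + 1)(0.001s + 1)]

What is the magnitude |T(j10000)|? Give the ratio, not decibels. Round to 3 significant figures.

0.0498

At ω = 10000 rad/s:
zero (1 + j10000·0.04) = 1 + j400 → |·| ≈ 400, ∠ ≈ 89.86°
pole (1 + j10000·0.02) = 1 + j200 → |·| ≈ 200, ∠ ≈ 89.71°
pole (1 + j10000·0.001) = 1 + j10 → |·| ≈ 10.05, ∠ ≈ 84.29°
|T| = 0.25 · 400 / (200 · 10.05) ≈ 0.049751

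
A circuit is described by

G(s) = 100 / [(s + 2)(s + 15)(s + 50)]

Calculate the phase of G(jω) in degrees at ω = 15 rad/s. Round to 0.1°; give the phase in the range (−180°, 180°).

-144.1°

At s = jω = j15:
pole (s+2): 2 + j15 → |·| = √(2²+15²) = √229 ≈ 15.133, ∠ = arctan(15/2) ≈ 82.41°
pole (s+15): 15 + j15 → |·| = √(15²+15²) = √450 ≈ 21.213, ∠ = arctan(15/15) ≈ 45.00°
pole (s+50): 50 + j15 → |·| = √(50²+15²) = √2725 ≈ 52.202, ∠ = arctan(15/50) ≈ 16.70°
∠G = 0.00° − 144.11° = -144.11°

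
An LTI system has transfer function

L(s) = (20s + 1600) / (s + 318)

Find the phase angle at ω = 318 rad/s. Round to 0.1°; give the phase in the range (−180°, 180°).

Substitute s = j318:
Numerator: 20(j318) + 1600 = 1600 + j6360
Denominator: (j318) + 318 = 318 + j318
|N| = √(1600² + 6360²) ≈ 6558.2, ∠N ≈ 75.88°
|D| = √(318² + 318²) ≈ 449.72, ∠D ≈ 45.00°
∠L = 75.88° − 45.00° = 30.88°

30.9°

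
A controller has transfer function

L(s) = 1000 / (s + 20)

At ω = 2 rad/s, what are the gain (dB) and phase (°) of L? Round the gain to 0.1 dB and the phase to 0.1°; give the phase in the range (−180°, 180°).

Substitute s = j2:
Numerator: 1000 = 1000 + j0
Denominator: (j2) + 20 = 20 + j2
|N| = √(1000² + 0²) ≈ 1000, ∠N ≈ 0.00°
|D| = √(20² + 2²) ≈ 20.1, ∠D ≈ 5.71°
|L| = 1000 / 20.1 ≈ 49.751
Gain = 20 log₁₀(49.751) ≈ 33.94 dB
∠L = 0.00° − 5.71° = -5.71°

33.9 dB, -5.7°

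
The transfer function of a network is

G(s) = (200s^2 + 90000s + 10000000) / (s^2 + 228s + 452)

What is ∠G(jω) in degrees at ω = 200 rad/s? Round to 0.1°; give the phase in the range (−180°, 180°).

Substitute s = j200:
Numerator: 200(j200)^2 + 90000(j200) + 10000000 = 2000000 + j18000000
Denominator: (j200)^2 + 228(j200) + 452 = -39548 + j45600
|N| = √(2000000² + 18000000²) ≈ 1.8111e+07, ∠N ≈ 83.66°
|D| = √(39548² + 45600²) ≈ 60361, ∠D ≈ 130.93°
∠G = 83.66° − 130.93° = -47.27°

-47.3°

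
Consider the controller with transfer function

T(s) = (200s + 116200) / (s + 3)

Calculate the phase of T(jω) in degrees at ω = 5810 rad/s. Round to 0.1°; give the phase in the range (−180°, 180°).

Substitute s = j5810:
Numerator: 200(j5810) + 116200 = 116200 + j1162000
Denominator: (j5810) + 3 = 3 + j5810
|N| = √(116200² + 1162000²) ≈ 1.1678e+06, ∠N ≈ 84.29°
|D| = √(3² + 5810²) ≈ 5810, ∠D ≈ 89.97°
∠T = 84.29° − 89.97° = -5.68°

-5.7°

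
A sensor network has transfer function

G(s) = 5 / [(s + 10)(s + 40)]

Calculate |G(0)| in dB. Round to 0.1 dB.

G(0) = 5 / (10·40) = 0.0125
20 log₁₀(0.0125) ≈ -38.06 dB

-38.1 dB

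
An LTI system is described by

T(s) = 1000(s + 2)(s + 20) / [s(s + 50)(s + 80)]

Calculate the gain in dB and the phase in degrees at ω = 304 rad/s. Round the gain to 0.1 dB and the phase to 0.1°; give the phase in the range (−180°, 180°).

10.0 dB, -70.1°

At s = jω = j304:
zero (s+2): 2 + j304 → |·| = √(2²+304²) = √92420 ≈ 304.01, ∠ = arctan(304/2) ≈ 89.62°
zero (s+20): 20 + j304 → |·| = √(20²+304²) = √92816 ≈ 304.66, ∠ = arctan(304/20) ≈ 86.24°
pole (s+50): 50 + j304 → |·| = √(50²+304²) = √94916 ≈ 308.08, ∠ = arctan(304/50) ≈ 80.66°
pole (s+80): 80 + j304 → |·| = √(80²+304²) = √98816 ≈ 314.35, ∠ = arctan(304/80) ≈ 75.26°
pole at origin: |s| = 304, ∠ = 90.00° (in denominator)
|T| = 1000 · 92620 / 2.9441e+07 ≈ 3.146
Gain = 20 log₁₀(3.146) ≈ 9.96 dB
∠T = 175.86° − 245.92° = -70.06°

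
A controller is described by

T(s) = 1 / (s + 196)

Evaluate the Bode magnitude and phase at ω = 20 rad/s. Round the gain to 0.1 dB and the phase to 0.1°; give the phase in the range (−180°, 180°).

-45.9 dB, -5.8°

Substitute s = j20:
Numerator: 1 = 1 + j0
Denominator: (j20) + 196 = 196 + j20
|N| = √(1² + 0²) ≈ 1, ∠N ≈ 0.00°
|D| = √(196² + 20²) ≈ 197.02, ∠D ≈ 5.83°
|T| = 1 / 197.02 ≈ 0.0050756
Gain = 20 log₁₀(0.0050756) ≈ -45.89 dB
∠T = 0.00° − 5.83° = -5.83°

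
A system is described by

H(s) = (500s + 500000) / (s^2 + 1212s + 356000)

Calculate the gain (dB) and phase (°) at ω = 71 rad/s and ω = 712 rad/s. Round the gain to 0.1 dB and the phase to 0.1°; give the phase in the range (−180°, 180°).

ω = 71: 2.8 dB, -9.7°; ω = 712: -3.1 dB, -64.5°

Substitute s = j71:
Numerator: 500(j71) + 500000 = 500000 + j35500
Denominator: (j71)^2 + 1212(j71) + 356000 = 350959 + j86052
|N| = √(500000² + 35500²) ≈ 5.0126e+05, ∠N ≈ 4.06°
|D| = √(350959² + 86052²) ≈ 3.6135e+05, ∠D ≈ 13.78°
|H| = 5.0126e+05 / 3.6135e+05 ≈ 1.3872
Gain = 20 log₁₀(1.3872) ≈ 2.84 dB
∠H = 4.06° − 13.78° = -9.72°

Substitute s = j712:
Numerator: 500(j712) + 500000 = 500000 + j356000
Denominator: (j712)^2 + 1212(j712) + 356000 = -150944 + j862944
|N| = √(500000² + 356000²) ≈ 6.1379e+05, ∠N ≈ 35.45°
|D| = √(150944² + 862944²) ≈ 8.7605e+05, ∠D ≈ 99.92°
|H| = 6.1379e+05 / 8.7605e+05 ≈ 0.70063
Gain = 20 log₁₀(0.70063) ≈ -3.09 dB
∠H = 35.45° − 99.92° = -64.47°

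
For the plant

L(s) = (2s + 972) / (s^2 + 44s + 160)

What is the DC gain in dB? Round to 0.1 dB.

15.7 dB

L(0) = 972 / 160 = 6.075
20 log₁₀(6.075) ≈ 15.67 dB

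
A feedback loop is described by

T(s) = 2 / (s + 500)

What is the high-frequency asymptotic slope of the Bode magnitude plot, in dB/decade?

Each pole contributes −20 dB/decade at high frequency; each zero contributes +20 dB/decade.
Net: 0 zero(s) − 1 pole(s) → -20 dB/decade.

-20 dB/decade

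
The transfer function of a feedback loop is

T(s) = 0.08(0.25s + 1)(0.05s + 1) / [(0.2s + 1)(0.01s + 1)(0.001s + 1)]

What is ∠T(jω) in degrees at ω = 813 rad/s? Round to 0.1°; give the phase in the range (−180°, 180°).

-33.4°

At ω = 813 rad/s:
zero (1 + j813·0.25) = 1 + j203.25 → |·| ≈ 203.25, ∠ ≈ 89.72°
zero (1 + j813·0.05) = 1 + j40.65 → |·| ≈ 40.662, ∠ ≈ 88.59°
pole (1 + j813·0.2) = 1 + j162.6 → |·| ≈ 162.6, ∠ ≈ 89.65°
pole (1 + j813·0.01) = 1 + j8.13 → |·| ≈ 8.1913, ∠ ≈ 82.99°
pole (1 + j813·0.001) = 1 + j0.813 → |·| ≈ 1.2888, ∠ ≈ 39.11°
∠T = (89.72° + 88.59°) − (89.65° + 82.99° + 39.11°) = -33.44°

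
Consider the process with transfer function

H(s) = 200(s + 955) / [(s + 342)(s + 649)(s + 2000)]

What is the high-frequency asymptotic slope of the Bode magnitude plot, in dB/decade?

Each pole contributes −20 dB/decade at high frequency; each zero contributes +20 dB/decade.
Net: 1 zero(s) − 3 pole(s) → -40 dB/decade.

-40 dB/decade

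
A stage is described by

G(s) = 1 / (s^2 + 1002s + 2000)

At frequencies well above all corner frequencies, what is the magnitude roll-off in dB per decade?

Each pole contributes −20 dB/decade at high frequency; each zero contributes +20 dB/decade.
Net: 0 zero(s) − 2 pole(s) → -40 dB/decade.

-40 dB/decade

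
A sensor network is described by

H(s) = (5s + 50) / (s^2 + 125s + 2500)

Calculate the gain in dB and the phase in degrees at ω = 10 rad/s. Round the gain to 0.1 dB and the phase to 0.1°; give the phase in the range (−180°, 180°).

Substitute s = j10:
Numerator: 5(j10) + 50 = 50 + j50
Denominator: (j10)^2 + 125(j10) + 2500 = 2400 + j1250
|N| = √(50² + 50²) ≈ 70.711, ∠N ≈ 45.00°
|D| = √(2400² + 1250²) ≈ 2706, ∠D ≈ 27.51°
|H| = 70.711 / 2706 ≈ 0.026131
Gain = 20 log₁₀(0.026131) ≈ -31.66 dB
∠H = 45.00° − 27.51° = 17.49°

-31.7 dB, 17.5°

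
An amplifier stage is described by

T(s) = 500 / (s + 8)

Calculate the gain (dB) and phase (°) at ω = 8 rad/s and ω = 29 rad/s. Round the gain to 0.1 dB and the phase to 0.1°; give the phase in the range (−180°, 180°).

Substitute s = j8:
Numerator: 500 = 500 + j0
Denominator: (j8) + 8 = 8 + j8
|N| = √(500² + 0²) ≈ 500, ∠N ≈ 0.00°
|D| = √(8² + 8²) ≈ 11.314, ∠D ≈ 45.00°
|T| = 500 / 11.314 ≈ 44.193
Gain = 20 log₁₀(44.193) ≈ 32.91 dB
∠T = 0.00° − 45.00° = -45.00°

Substitute s = j29:
Numerator: 500 = 500 + j0
Denominator: (j29) + 8 = 8 + j29
|N| = √(500² + 0²) ≈ 500, ∠N ≈ 0.00°
|D| = √(8² + 29²) ≈ 30.083, ∠D ≈ 74.58°
|T| = 500 / 30.083 ≈ 16.621
Gain = 20 log₁₀(16.621) ≈ 24.41 dB
∠T = 0.00° − 74.58° = -74.58°

ω = 8: 32.9 dB, -45.0°; ω = 29: 24.4 dB, -74.6°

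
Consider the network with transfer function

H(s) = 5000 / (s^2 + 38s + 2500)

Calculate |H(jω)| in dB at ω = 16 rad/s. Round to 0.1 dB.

6.7 dB

At s = jω = j16:
quadratic: (j16)² + 38·j16 + 2500 = 2244 + j608 → |·| ≈ 2324.9, ∠ ≈ 15.16°
|H| = 5000 / 2324.9 ≈ 2.1506
Gain = 20 log₁₀(2.1506) ≈ 6.65 dB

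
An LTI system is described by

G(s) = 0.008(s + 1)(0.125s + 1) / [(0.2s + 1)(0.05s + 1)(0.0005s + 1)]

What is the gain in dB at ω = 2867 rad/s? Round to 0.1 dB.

At ω = 2867 rad/s:
zero (1 + j2867·1) = 1 + j2867 → |·| ≈ 2867, ∠ ≈ 89.98°
zero (1 + j2867·0.125) = 1 + j358.375 → |·| ≈ 358.38, ∠ ≈ 89.84°
pole (1 + j2867·0.2) = 1 + j573.4 → |·| ≈ 573.4, ∠ ≈ 89.90°
pole (1 + j2867·0.05) = 1 + j143.35 → |·| ≈ 143.35, ∠ ≈ 89.60°
pole (1 + j2867·0.0005) = 1 + j1.4335 → |·| ≈ 1.7478, ∠ ≈ 55.10°
|G| = 0.008 · 2867 · 358.38 / (573.4 · 143.35 · 1.7478) ≈ 0.057216
Gain = 20 log₁₀(0.057216) ≈ -24.85 dB

-24.9 dB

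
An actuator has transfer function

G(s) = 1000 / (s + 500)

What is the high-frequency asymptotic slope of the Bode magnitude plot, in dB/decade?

Each pole contributes −20 dB/decade at high frequency; each zero contributes +20 dB/decade.
Net: 0 zero(s) − 1 pole(s) → -20 dB/decade.

-20 dB/decade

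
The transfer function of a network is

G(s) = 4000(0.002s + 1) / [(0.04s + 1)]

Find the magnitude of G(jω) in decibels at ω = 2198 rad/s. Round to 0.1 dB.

At ω = 2198 rad/s:
zero (1 + j2198·0.002) = 1 + j4.396 → |·| ≈ 4.5083, ∠ ≈ 77.18°
pole (1 + j2198·0.04) = 1 + j87.92 → |·| ≈ 87.926, ∠ ≈ 89.35°
|G| = 4000 · 4.5083 / (87.926) ≈ 205.1
Gain = 20 log₁₀(205.1) ≈ 46.24 dB

46.2 dB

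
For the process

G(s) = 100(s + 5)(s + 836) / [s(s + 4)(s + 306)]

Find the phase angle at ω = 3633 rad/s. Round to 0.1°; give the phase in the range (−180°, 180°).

At s = jω = j3633:
zero (s+5): 5 + j3633 → |·| = √(5²+3633²) = √13198714 ≈ 3633, ∠ = arctan(3633/5) ≈ 89.92°
zero (s+836): 836 + j3633 → |·| = √(836²+3633²) = √13897585 ≈ 3727.9, ∠ = arctan(3633/836) ≈ 77.04°
pole (s+4): 4 + j3633 → |·| = √(4²+3633²) = √13198705 ≈ 3633, ∠ = arctan(3633/4) ≈ 89.94°
pole (s+306): 306 + j3633 → |·| = √(306²+3633²) = √13292325 ≈ 3645.9, ∠ = arctan(3633/306) ≈ 85.19°
pole at origin: |s| = 3633, ∠ = 90.00° (in denominator)
∠G = 166.96° − 265.13° = -98.17°

-98.2°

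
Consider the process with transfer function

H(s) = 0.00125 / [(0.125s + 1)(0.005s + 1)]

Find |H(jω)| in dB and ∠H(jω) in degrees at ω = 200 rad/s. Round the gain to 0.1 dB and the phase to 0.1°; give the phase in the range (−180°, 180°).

-89.0 dB, -132.7°

At ω = 200 rad/s:
pole (1 + j200·0.125) = 1 + j25 → |·| ≈ 25.02, ∠ ≈ 87.71°
pole (1 + j200·0.005) = 1 + j1 → |·| ≈ 1.4142, ∠ ≈ 45.00°
|H| = 0.00125 · 1 / (25.02 · 1.4142) ≈ 3.5327e-05
Gain = 20 log₁₀(3.5327e-05) ≈ -89.04 dB
∠H = (0°) − (87.71° + 45.00°) = -132.71°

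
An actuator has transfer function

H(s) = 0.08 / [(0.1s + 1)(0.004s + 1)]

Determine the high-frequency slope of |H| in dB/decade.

-40 dB/decade

Each pole contributes −20 dB/decade at high frequency; each zero contributes +20 dB/decade.
Net: 0 zero(s) − 2 pole(s) → -40 dB/decade.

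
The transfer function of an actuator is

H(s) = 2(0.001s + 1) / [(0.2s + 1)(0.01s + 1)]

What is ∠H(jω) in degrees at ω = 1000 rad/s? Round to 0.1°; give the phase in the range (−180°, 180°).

At ω = 1000 rad/s:
zero (1 + j1000·0.001) = 1 + j1 → |·| ≈ 1.4142, ∠ ≈ 45.00°
pole (1 + j1000·0.2) = 1 + j200 → |·| ≈ 200, ∠ ≈ 89.71°
pole (1 + j1000·0.01) = 1 + j10 → |·| ≈ 10.05, ∠ ≈ 84.29°
∠H = (45.00°) − (89.71° + 84.29°) = -129.00°

-129.0°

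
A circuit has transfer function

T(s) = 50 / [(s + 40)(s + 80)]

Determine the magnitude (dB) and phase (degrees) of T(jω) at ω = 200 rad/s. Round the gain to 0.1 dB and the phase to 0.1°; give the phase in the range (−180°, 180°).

At s = jω = j200:
pole (s+40): 40 + j200 → |·| = √(40²+200²) = √41600 ≈ 203.96, ∠ = arctan(200/40) ≈ 78.69°
pole (s+80): 80 + j200 → |·| = √(80²+200²) = √46400 ≈ 215.41, ∠ = arctan(200/80) ≈ 68.20°
|T| = 50 / 43935 ≈ 0.001138
Gain = 20 log₁₀(0.001138) ≈ -58.88 dB
∠T = 0.00° − 146.89° = -146.89°

-58.9 dB, -146.9°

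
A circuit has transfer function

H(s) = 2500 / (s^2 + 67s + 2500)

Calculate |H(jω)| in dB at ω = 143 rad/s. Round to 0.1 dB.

At s = jω = j143:
quadratic: (j143)² + 67·j143 + 2500 = -17949 + j9581 → |·| ≈ 20346, ∠ ≈ 151.91°
|H| = 2500 / 20346 ≈ 0.12287
Gain = 20 log₁₀(0.12287) ≈ -18.21 dB

-18.2 dB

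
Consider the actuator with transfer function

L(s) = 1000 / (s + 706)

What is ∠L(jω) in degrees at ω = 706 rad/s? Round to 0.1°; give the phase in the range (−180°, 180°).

At s = jω = j706:
pole (s+706): 706 + j706 → |·| = √(706²+706²) = √996872 ≈ 998.43, ∠ = arctan(706/706) ≈ 45.00°
∠L = 0.00° − 45.00° = -45.00°

-45.0°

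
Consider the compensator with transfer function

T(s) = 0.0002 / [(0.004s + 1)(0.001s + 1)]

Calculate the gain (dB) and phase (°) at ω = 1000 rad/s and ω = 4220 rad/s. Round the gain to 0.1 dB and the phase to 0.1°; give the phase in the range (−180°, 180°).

ω = 1000: -89.3 dB, -121.0°; ω = 4220: -111.3 dB, -163.3°

At ω = 1000 rad/s:
pole (1 + j1000·0.004) = 1 + j4 → |·| ≈ 4.1231, ∠ ≈ 75.96°
pole (1 + j1000·0.001) = 1 + j1 → |·| ≈ 1.4142, ∠ ≈ 45.00°
|T| = 0.0002 · 1 / (4.1231 · 1.4142) ≈ 3.43e-05
Gain = 20 log₁₀(3.43e-05) ≈ -89.29 dB
∠T = (0°) − (75.96° + 45.00°) = -120.96°

At ω = 4220 rad/s:
pole (1 + j4220·0.004) = 1 + j16.88 → |·| ≈ 16.91, ∠ ≈ 86.61°
pole (1 + j4220·0.001) = 1 + j4.22 → |·| ≈ 4.3369, ∠ ≈ 76.67°
|T| = 0.0002 · 1 / (16.91 · 4.3369) ≈ 2.7271e-06
Gain = 20 log₁₀(2.7271e-06) ≈ -111.29 dB
∠T = (0°) − (86.61° + 76.67°) = -163.28°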